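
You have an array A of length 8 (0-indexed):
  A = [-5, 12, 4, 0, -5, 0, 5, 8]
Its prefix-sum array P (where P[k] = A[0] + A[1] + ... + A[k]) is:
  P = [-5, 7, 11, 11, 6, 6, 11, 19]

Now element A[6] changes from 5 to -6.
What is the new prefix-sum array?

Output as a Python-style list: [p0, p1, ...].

Change: A[6] 5 -> -6, delta = -11
P[k] for k < 6: unchanged (A[6] not included)
P[k] for k >= 6: shift by delta = -11
  P[0] = -5 + 0 = -5
  P[1] = 7 + 0 = 7
  P[2] = 11 + 0 = 11
  P[3] = 11 + 0 = 11
  P[4] = 6 + 0 = 6
  P[5] = 6 + 0 = 6
  P[6] = 11 + -11 = 0
  P[7] = 19 + -11 = 8

Answer: [-5, 7, 11, 11, 6, 6, 0, 8]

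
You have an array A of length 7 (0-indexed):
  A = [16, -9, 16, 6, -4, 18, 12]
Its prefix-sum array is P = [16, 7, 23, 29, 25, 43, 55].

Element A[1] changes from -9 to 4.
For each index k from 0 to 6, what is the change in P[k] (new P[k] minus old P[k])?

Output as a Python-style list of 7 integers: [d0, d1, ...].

Answer: [0, 13, 13, 13, 13, 13, 13]

Derivation:
Element change: A[1] -9 -> 4, delta = 13
For k < 1: P[k] unchanged, delta_P[k] = 0
For k >= 1: P[k] shifts by exactly 13
Delta array: [0, 13, 13, 13, 13, 13, 13]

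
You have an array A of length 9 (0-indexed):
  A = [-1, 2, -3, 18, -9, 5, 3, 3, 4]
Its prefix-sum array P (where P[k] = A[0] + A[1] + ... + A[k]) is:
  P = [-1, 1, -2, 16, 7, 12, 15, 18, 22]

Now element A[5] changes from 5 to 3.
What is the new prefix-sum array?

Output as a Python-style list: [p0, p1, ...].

Change: A[5] 5 -> 3, delta = -2
P[k] for k < 5: unchanged (A[5] not included)
P[k] for k >= 5: shift by delta = -2
  P[0] = -1 + 0 = -1
  P[1] = 1 + 0 = 1
  P[2] = -2 + 0 = -2
  P[3] = 16 + 0 = 16
  P[4] = 7 + 0 = 7
  P[5] = 12 + -2 = 10
  P[6] = 15 + -2 = 13
  P[7] = 18 + -2 = 16
  P[8] = 22 + -2 = 20

Answer: [-1, 1, -2, 16, 7, 10, 13, 16, 20]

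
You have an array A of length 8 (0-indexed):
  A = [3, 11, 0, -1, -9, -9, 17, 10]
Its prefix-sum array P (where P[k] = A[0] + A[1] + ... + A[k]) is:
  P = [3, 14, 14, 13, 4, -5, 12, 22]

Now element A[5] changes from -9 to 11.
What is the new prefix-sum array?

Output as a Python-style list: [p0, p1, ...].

Change: A[5] -9 -> 11, delta = 20
P[k] for k < 5: unchanged (A[5] not included)
P[k] for k >= 5: shift by delta = 20
  P[0] = 3 + 0 = 3
  P[1] = 14 + 0 = 14
  P[2] = 14 + 0 = 14
  P[3] = 13 + 0 = 13
  P[4] = 4 + 0 = 4
  P[5] = -5 + 20 = 15
  P[6] = 12 + 20 = 32
  P[7] = 22 + 20 = 42

Answer: [3, 14, 14, 13, 4, 15, 32, 42]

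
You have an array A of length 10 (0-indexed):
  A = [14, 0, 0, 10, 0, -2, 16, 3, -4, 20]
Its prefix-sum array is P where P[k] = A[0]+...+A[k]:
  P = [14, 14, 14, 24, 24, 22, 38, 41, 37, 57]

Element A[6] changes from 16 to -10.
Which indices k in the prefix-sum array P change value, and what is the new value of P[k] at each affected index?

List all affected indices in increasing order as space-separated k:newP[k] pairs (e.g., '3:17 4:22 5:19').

Answer: 6:12 7:15 8:11 9:31

Derivation:
P[k] = A[0] + ... + A[k]
P[k] includes A[6] iff k >= 6
Affected indices: 6, 7, ..., 9; delta = -26
  P[6]: 38 + -26 = 12
  P[7]: 41 + -26 = 15
  P[8]: 37 + -26 = 11
  P[9]: 57 + -26 = 31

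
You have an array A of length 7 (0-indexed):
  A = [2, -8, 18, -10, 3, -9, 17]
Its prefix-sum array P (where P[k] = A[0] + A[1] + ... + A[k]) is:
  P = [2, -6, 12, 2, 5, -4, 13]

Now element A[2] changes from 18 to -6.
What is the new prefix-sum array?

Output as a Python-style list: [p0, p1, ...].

Change: A[2] 18 -> -6, delta = -24
P[k] for k < 2: unchanged (A[2] not included)
P[k] for k >= 2: shift by delta = -24
  P[0] = 2 + 0 = 2
  P[1] = -6 + 0 = -6
  P[2] = 12 + -24 = -12
  P[3] = 2 + -24 = -22
  P[4] = 5 + -24 = -19
  P[5] = -4 + -24 = -28
  P[6] = 13 + -24 = -11

Answer: [2, -6, -12, -22, -19, -28, -11]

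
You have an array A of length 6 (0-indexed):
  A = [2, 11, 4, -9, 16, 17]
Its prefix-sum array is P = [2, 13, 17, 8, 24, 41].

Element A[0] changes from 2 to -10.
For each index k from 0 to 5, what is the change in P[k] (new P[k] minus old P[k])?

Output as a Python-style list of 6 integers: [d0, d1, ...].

Answer: [-12, -12, -12, -12, -12, -12]

Derivation:
Element change: A[0] 2 -> -10, delta = -12
For k < 0: P[k] unchanged, delta_P[k] = 0
For k >= 0: P[k] shifts by exactly -12
Delta array: [-12, -12, -12, -12, -12, -12]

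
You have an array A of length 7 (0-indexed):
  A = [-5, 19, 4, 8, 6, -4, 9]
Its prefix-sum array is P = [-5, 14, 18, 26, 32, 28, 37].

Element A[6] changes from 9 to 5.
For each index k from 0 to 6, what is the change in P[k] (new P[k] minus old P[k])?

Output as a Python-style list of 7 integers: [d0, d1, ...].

Element change: A[6] 9 -> 5, delta = -4
For k < 6: P[k] unchanged, delta_P[k] = 0
For k >= 6: P[k] shifts by exactly -4
Delta array: [0, 0, 0, 0, 0, 0, -4]

Answer: [0, 0, 0, 0, 0, 0, -4]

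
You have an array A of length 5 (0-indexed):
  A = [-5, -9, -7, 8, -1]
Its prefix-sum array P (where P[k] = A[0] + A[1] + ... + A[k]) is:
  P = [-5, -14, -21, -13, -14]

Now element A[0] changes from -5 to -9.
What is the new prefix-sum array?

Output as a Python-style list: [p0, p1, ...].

Answer: [-9, -18, -25, -17, -18]

Derivation:
Change: A[0] -5 -> -9, delta = -4
P[k] for k < 0: unchanged (A[0] not included)
P[k] for k >= 0: shift by delta = -4
  P[0] = -5 + -4 = -9
  P[1] = -14 + -4 = -18
  P[2] = -21 + -4 = -25
  P[3] = -13 + -4 = -17
  P[4] = -14 + -4 = -18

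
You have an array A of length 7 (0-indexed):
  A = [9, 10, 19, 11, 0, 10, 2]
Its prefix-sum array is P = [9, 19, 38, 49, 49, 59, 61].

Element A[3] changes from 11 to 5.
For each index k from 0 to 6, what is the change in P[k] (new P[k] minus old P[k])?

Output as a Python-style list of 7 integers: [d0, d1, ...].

Element change: A[3] 11 -> 5, delta = -6
For k < 3: P[k] unchanged, delta_P[k] = 0
For k >= 3: P[k] shifts by exactly -6
Delta array: [0, 0, 0, -6, -6, -6, -6]

Answer: [0, 0, 0, -6, -6, -6, -6]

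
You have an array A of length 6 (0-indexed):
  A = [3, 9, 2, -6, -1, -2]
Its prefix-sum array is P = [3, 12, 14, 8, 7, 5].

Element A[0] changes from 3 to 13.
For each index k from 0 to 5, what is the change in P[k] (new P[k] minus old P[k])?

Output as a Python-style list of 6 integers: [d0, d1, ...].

Element change: A[0] 3 -> 13, delta = 10
For k < 0: P[k] unchanged, delta_P[k] = 0
For k >= 0: P[k] shifts by exactly 10
Delta array: [10, 10, 10, 10, 10, 10]

Answer: [10, 10, 10, 10, 10, 10]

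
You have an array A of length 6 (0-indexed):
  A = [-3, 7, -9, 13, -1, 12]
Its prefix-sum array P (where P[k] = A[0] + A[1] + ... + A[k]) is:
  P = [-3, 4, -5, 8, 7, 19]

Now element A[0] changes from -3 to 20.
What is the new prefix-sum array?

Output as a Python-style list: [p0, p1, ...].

Answer: [20, 27, 18, 31, 30, 42]

Derivation:
Change: A[0] -3 -> 20, delta = 23
P[k] for k < 0: unchanged (A[0] not included)
P[k] for k >= 0: shift by delta = 23
  P[0] = -3 + 23 = 20
  P[1] = 4 + 23 = 27
  P[2] = -5 + 23 = 18
  P[3] = 8 + 23 = 31
  P[4] = 7 + 23 = 30
  P[5] = 19 + 23 = 42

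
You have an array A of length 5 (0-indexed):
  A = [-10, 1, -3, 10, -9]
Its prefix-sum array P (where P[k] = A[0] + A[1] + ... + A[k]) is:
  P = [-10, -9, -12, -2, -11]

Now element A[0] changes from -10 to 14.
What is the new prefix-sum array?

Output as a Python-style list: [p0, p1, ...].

Answer: [14, 15, 12, 22, 13]

Derivation:
Change: A[0] -10 -> 14, delta = 24
P[k] for k < 0: unchanged (A[0] not included)
P[k] for k >= 0: shift by delta = 24
  P[0] = -10 + 24 = 14
  P[1] = -9 + 24 = 15
  P[2] = -12 + 24 = 12
  P[3] = -2 + 24 = 22
  P[4] = -11 + 24 = 13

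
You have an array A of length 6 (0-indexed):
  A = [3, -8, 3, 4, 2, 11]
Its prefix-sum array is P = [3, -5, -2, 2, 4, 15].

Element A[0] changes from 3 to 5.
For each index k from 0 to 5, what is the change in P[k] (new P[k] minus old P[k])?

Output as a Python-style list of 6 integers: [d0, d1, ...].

Element change: A[0] 3 -> 5, delta = 2
For k < 0: P[k] unchanged, delta_P[k] = 0
For k >= 0: P[k] shifts by exactly 2
Delta array: [2, 2, 2, 2, 2, 2]

Answer: [2, 2, 2, 2, 2, 2]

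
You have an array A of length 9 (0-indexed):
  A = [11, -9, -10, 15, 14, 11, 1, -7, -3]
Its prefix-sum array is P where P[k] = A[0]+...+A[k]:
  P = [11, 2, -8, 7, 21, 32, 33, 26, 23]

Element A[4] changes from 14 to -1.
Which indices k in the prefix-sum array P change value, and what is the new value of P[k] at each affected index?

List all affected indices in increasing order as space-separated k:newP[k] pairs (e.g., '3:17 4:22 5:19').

Answer: 4:6 5:17 6:18 7:11 8:8

Derivation:
P[k] = A[0] + ... + A[k]
P[k] includes A[4] iff k >= 4
Affected indices: 4, 5, ..., 8; delta = -15
  P[4]: 21 + -15 = 6
  P[5]: 32 + -15 = 17
  P[6]: 33 + -15 = 18
  P[7]: 26 + -15 = 11
  P[8]: 23 + -15 = 8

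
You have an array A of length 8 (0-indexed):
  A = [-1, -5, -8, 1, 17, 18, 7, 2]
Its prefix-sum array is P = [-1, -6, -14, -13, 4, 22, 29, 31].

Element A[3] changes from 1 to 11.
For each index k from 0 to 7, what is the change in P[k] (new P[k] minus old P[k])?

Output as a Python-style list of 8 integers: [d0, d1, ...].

Answer: [0, 0, 0, 10, 10, 10, 10, 10]

Derivation:
Element change: A[3] 1 -> 11, delta = 10
For k < 3: P[k] unchanged, delta_P[k] = 0
For k >= 3: P[k] shifts by exactly 10
Delta array: [0, 0, 0, 10, 10, 10, 10, 10]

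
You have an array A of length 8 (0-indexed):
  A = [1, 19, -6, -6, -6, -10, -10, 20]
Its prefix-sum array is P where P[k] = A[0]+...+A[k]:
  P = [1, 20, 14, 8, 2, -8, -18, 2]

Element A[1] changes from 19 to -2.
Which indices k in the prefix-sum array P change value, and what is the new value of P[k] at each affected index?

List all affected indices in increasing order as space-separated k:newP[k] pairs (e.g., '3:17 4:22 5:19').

Answer: 1:-1 2:-7 3:-13 4:-19 5:-29 6:-39 7:-19

Derivation:
P[k] = A[0] + ... + A[k]
P[k] includes A[1] iff k >= 1
Affected indices: 1, 2, ..., 7; delta = -21
  P[1]: 20 + -21 = -1
  P[2]: 14 + -21 = -7
  P[3]: 8 + -21 = -13
  P[4]: 2 + -21 = -19
  P[5]: -8 + -21 = -29
  P[6]: -18 + -21 = -39
  P[7]: 2 + -21 = -19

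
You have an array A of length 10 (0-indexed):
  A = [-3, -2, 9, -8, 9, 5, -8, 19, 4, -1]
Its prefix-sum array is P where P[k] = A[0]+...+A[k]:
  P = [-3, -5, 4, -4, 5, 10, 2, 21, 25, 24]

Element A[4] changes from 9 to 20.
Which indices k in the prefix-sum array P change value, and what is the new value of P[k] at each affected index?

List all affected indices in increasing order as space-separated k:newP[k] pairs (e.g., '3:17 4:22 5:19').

P[k] = A[0] + ... + A[k]
P[k] includes A[4] iff k >= 4
Affected indices: 4, 5, ..., 9; delta = 11
  P[4]: 5 + 11 = 16
  P[5]: 10 + 11 = 21
  P[6]: 2 + 11 = 13
  P[7]: 21 + 11 = 32
  P[8]: 25 + 11 = 36
  P[9]: 24 + 11 = 35

Answer: 4:16 5:21 6:13 7:32 8:36 9:35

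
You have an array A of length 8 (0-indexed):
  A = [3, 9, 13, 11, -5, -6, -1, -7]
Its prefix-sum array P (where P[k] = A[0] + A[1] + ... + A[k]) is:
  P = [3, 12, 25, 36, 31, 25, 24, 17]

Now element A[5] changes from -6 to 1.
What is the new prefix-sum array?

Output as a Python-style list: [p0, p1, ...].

Change: A[5] -6 -> 1, delta = 7
P[k] for k < 5: unchanged (A[5] not included)
P[k] for k >= 5: shift by delta = 7
  P[0] = 3 + 0 = 3
  P[1] = 12 + 0 = 12
  P[2] = 25 + 0 = 25
  P[3] = 36 + 0 = 36
  P[4] = 31 + 0 = 31
  P[5] = 25 + 7 = 32
  P[6] = 24 + 7 = 31
  P[7] = 17 + 7 = 24

Answer: [3, 12, 25, 36, 31, 32, 31, 24]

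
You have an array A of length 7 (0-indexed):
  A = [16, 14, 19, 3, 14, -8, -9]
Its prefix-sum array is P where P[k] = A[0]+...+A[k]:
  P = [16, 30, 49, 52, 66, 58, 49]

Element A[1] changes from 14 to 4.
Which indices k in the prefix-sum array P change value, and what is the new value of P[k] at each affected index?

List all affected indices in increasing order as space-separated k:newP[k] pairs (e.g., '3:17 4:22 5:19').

Answer: 1:20 2:39 3:42 4:56 5:48 6:39

Derivation:
P[k] = A[0] + ... + A[k]
P[k] includes A[1] iff k >= 1
Affected indices: 1, 2, ..., 6; delta = -10
  P[1]: 30 + -10 = 20
  P[2]: 49 + -10 = 39
  P[3]: 52 + -10 = 42
  P[4]: 66 + -10 = 56
  P[5]: 58 + -10 = 48
  P[6]: 49 + -10 = 39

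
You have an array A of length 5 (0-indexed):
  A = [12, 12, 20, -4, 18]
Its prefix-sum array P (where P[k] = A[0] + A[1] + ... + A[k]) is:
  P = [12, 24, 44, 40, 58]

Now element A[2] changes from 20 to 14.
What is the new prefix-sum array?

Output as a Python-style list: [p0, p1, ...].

Answer: [12, 24, 38, 34, 52]

Derivation:
Change: A[2] 20 -> 14, delta = -6
P[k] for k < 2: unchanged (A[2] not included)
P[k] for k >= 2: shift by delta = -6
  P[0] = 12 + 0 = 12
  P[1] = 24 + 0 = 24
  P[2] = 44 + -6 = 38
  P[3] = 40 + -6 = 34
  P[4] = 58 + -6 = 52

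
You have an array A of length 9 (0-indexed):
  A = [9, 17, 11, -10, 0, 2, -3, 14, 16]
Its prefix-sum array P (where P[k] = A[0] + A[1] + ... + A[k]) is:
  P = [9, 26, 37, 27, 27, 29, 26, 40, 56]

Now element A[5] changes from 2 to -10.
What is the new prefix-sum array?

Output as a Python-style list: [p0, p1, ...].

Answer: [9, 26, 37, 27, 27, 17, 14, 28, 44]

Derivation:
Change: A[5] 2 -> -10, delta = -12
P[k] for k < 5: unchanged (A[5] not included)
P[k] for k >= 5: shift by delta = -12
  P[0] = 9 + 0 = 9
  P[1] = 26 + 0 = 26
  P[2] = 37 + 0 = 37
  P[3] = 27 + 0 = 27
  P[4] = 27 + 0 = 27
  P[5] = 29 + -12 = 17
  P[6] = 26 + -12 = 14
  P[7] = 40 + -12 = 28
  P[8] = 56 + -12 = 44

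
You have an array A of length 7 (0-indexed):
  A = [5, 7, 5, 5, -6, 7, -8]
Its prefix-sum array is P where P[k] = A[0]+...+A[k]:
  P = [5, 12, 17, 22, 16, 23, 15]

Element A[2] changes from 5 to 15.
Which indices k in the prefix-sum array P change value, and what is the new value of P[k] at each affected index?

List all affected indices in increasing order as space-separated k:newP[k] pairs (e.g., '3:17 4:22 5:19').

Answer: 2:27 3:32 4:26 5:33 6:25

Derivation:
P[k] = A[0] + ... + A[k]
P[k] includes A[2] iff k >= 2
Affected indices: 2, 3, ..., 6; delta = 10
  P[2]: 17 + 10 = 27
  P[3]: 22 + 10 = 32
  P[4]: 16 + 10 = 26
  P[5]: 23 + 10 = 33
  P[6]: 15 + 10 = 25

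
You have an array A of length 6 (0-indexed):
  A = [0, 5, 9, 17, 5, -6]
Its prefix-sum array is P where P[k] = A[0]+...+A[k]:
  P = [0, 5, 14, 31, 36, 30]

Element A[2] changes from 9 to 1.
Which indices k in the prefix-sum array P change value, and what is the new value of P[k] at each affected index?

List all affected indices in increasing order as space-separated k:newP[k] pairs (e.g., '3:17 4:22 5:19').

P[k] = A[0] + ... + A[k]
P[k] includes A[2] iff k >= 2
Affected indices: 2, 3, ..., 5; delta = -8
  P[2]: 14 + -8 = 6
  P[3]: 31 + -8 = 23
  P[4]: 36 + -8 = 28
  P[5]: 30 + -8 = 22

Answer: 2:6 3:23 4:28 5:22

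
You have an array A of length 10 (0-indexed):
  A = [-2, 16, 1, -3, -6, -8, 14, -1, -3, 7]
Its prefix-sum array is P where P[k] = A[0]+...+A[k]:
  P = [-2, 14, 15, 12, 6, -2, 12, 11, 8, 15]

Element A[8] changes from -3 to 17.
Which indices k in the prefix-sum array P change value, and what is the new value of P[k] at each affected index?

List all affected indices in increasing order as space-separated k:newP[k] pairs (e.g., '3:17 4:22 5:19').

Answer: 8:28 9:35

Derivation:
P[k] = A[0] + ... + A[k]
P[k] includes A[8] iff k >= 8
Affected indices: 8, 9, ..., 9; delta = 20
  P[8]: 8 + 20 = 28
  P[9]: 15 + 20 = 35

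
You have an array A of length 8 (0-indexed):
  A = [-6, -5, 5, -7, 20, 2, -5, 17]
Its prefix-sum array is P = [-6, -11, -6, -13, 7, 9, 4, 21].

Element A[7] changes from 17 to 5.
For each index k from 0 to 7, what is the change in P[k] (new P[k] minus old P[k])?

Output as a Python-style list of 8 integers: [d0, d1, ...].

Answer: [0, 0, 0, 0, 0, 0, 0, -12]

Derivation:
Element change: A[7] 17 -> 5, delta = -12
For k < 7: P[k] unchanged, delta_P[k] = 0
For k >= 7: P[k] shifts by exactly -12
Delta array: [0, 0, 0, 0, 0, 0, 0, -12]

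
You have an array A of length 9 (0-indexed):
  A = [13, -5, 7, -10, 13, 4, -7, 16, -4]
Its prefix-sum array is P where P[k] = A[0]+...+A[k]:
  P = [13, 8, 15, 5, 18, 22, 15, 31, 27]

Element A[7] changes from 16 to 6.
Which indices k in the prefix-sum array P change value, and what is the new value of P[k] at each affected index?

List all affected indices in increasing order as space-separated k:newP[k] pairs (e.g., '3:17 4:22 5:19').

Answer: 7:21 8:17

Derivation:
P[k] = A[0] + ... + A[k]
P[k] includes A[7] iff k >= 7
Affected indices: 7, 8, ..., 8; delta = -10
  P[7]: 31 + -10 = 21
  P[8]: 27 + -10 = 17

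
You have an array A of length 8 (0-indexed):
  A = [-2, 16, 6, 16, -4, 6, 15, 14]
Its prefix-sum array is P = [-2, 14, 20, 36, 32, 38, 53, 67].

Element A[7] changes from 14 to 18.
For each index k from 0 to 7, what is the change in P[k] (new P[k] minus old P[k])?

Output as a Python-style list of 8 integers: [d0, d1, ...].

Element change: A[7] 14 -> 18, delta = 4
For k < 7: P[k] unchanged, delta_P[k] = 0
For k >= 7: P[k] shifts by exactly 4
Delta array: [0, 0, 0, 0, 0, 0, 0, 4]

Answer: [0, 0, 0, 0, 0, 0, 0, 4]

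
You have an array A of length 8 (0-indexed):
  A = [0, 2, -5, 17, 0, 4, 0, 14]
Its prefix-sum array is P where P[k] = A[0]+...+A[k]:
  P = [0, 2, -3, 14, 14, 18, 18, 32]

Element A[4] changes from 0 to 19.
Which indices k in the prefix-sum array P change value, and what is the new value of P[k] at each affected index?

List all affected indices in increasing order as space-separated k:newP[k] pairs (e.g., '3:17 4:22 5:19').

P[k] = A[0] + ... + A[k]
P[k] includes A[4] iff k >= 4
Affected indices: 4, 5, ..., 7; delta = 19
  P[4]: 14 + 19 = 33
  P[5]: 18 + 19 = 37
  P[6]: 18 + 19 = 37
  P[7]: 32 + 19 = 51

Answer: 4:33 5:37 6:37 7:51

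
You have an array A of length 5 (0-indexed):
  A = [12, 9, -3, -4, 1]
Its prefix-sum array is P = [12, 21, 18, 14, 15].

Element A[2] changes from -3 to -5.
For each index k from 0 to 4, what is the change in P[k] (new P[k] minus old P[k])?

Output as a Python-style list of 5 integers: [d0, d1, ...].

Element change: A[2] -3 -> -5, delta = -2
For k < 2: P[k] unchanged, delta_P[k] = 0
For k >= 2: P[k] shifts by exactly -2
Delta array: [0, 0, -2, -2, -2]

Answer: [0, 0, -2, -2, -2]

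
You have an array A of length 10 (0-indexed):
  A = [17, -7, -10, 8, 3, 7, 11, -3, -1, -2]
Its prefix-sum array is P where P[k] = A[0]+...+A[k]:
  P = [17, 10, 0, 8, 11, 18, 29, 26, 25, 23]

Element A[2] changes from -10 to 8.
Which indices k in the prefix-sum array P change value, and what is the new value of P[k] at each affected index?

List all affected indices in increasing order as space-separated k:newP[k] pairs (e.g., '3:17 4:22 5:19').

P[k] = A[0] + ... + A[k]
P[k] includes A[2] iff k >= 2
Affected indices: 2, 3, ..., 9; delta = 18
  P[2]: 0 + 18 = 18
  P[3]: 8 + 18 = 26
  P[4]: 11 + 18 = 29
  P[5]: 18 + 18 = 36
  P[6]: 29 + 18 = 47
  P[7]: 26 + 18 = 44
  P[8]: 25 + 18 = 43
  P[9]: 23 + 18 = 41

Answer: 2:18 3:26 4:29 5:36 6:47 7:44 8:43 9:41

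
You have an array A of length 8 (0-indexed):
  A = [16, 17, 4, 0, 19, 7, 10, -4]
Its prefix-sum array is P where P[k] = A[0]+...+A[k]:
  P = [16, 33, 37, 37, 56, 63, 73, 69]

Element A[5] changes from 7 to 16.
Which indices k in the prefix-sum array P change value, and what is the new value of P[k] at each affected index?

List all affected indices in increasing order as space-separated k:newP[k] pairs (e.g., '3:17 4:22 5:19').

P[k] = A[0] + ... + A[k]
P[k] includes A[5] iff k >= 5
Affected indices: 5, 6, ..., 7; delta = 9
  P[5]: 63 + 9 = 72
  P[6]: 73 + 9 = 82
  P[7]: 69 + 9 = 78

Answer: 5:72 6:82 7:78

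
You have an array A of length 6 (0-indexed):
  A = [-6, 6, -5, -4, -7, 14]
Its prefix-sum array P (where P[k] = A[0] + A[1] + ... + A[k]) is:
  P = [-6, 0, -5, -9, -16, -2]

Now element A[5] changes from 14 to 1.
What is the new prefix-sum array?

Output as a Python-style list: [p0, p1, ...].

Change: A[5] 14 -> 1, delta = -13
P[k] for k < 5: unchanged (A[5] not included)
P[k] for k >= 5: shift by delta = -13
  P[0] = -6 + 0 = -6
  P[1] = 0 + 0 = 0
  P[2] = -5 + 0 = -5
  P[3] = -9 + 0 = -9
  P[4] = -16 + 0 = -16
  P[5] = -2 + -13 = -15

Answer: [-6, 0, -5, -9, -16, -15]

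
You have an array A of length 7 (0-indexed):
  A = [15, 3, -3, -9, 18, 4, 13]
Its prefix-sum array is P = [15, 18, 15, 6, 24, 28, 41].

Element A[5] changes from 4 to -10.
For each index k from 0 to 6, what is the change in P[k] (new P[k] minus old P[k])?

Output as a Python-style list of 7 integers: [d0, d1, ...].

Element change: A[5] 4 -> -10, delta = -14
For k < 5: P[k] unchanged, delta_P[k] = 0
For k >= 5: P[k] shifts by exactly -14
Delta array: [0, 0, 0, 0, 0, -14, -14]

Answer: [0, 0, 0, 0, 0, -14, -14]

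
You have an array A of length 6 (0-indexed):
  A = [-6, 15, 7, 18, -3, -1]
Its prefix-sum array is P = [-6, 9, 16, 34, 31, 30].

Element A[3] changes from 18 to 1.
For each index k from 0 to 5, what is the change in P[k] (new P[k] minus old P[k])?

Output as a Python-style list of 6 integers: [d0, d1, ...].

Element change: A[3] 18 -> 1, delta = -17
For k < 3: P[k] unchanged, delta_P[k] = 0
For k >= 3: P[k] shifts by exactly -17
Delta array: [0, 0, 0, -17, -17, -17]

Answer: [0, 0, 0, -17, -17, -17]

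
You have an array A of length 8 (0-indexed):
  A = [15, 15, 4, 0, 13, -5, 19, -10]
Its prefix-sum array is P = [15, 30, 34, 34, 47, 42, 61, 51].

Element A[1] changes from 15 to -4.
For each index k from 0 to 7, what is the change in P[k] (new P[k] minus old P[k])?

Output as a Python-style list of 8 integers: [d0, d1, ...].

Element change: A[1] 15 -> -4, delta = -19
For k < 1: P[k] unchanged, delta_P[k] = 0
For k >= 1: P[k] shifts by exactly -19
Delta array: [0, -19, -19, -19, -19, -19, -19, -19]

Answer: [0, -19, -19, -19, -19, -19, -19, -19]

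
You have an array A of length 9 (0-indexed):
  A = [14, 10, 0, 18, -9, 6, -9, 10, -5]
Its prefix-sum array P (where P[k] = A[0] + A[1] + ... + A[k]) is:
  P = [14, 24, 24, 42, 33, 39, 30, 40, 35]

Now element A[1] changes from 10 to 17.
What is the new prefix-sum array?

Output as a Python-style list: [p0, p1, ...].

Answer: [14, 31, 31, 49, 40, 46, 37, 47, 42]

Derivation:
Change: A[1] 10 -> 17, delta = 7
P[k] for k < 1: unchanged (A[1] not included)
P[k] for k >= 1: shift by delta = 7
  P[0] = 14 + 0 = 14
  P[1] = 24 + 7 = 31
  P[2] = 24 + 7 = 31
  P[3] = 42 + 7 = 49
  P[4] = 33 + 7 = 40
  P[5] = 39 + 7 = 46
  P[6] = 30 + 7 = 37
  P[7] = 40 + 7 = 47
  P[8] = 35 + 7 = 42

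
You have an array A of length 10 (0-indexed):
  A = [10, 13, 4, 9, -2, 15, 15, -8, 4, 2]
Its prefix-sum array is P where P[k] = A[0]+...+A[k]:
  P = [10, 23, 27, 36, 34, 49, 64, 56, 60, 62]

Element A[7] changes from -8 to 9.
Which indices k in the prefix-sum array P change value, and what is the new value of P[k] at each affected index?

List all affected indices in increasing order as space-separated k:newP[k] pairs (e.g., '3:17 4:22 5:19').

P[k] = A[0] + ... + A[k]
P[k] includes A[7] iff k >= 7
Affected indices: 7, 8, ..., 9; delta = 17
  P[7]: 56 + 17 = 73
  P[8]: 60 + 17 = 77
  P[9]: 62 + 17 = 79

Answer: 7:73 8:77 9:79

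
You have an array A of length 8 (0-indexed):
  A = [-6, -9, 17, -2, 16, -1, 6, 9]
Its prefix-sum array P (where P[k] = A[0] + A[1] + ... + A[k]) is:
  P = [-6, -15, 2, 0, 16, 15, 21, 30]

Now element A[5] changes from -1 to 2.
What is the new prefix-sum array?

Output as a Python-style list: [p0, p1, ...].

Answer: [-6, -15, 2, 0, 16, 18, 24, 33]

Derivation:
Change: A[5] -1 -> 2, delta = 3
P[k] for k < 5: unchanged (A[5] not included)
P[k] for k >= 5: shift by delta = 3
  P[0] = -6 + 0 = -6
  P[1] = -15 + 0 = -15
  P[2] = 2 + 0 = 2
  P[3] = 0 + 0 = 0
  P[4] = 16 + 0 = 16
  P[5] = 15 + 3 = 18
  P[6] = 21 + 3 = 24
  P[7] = 30 + 3 = 33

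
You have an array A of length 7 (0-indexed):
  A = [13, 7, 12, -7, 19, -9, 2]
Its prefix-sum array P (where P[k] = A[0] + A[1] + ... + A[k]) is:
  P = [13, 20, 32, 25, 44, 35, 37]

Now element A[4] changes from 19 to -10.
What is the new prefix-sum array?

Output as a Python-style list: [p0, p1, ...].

Answer: [13, 20, 32, 25, 15, 6, 8]

Derivation:
Change: A[4] 19 -> -10, delta = -29
P[k] for k < 4: unchanged (A[4] not included)
P[k] for k >= 4: shift by delta = -29
  P[0] = 13 + 0 = 13
  P[1] = 20 + 0 = 20
  P[2] = 32 + 0 = 32
  P[3] = 25 + 0 = 25
  P[4] = 44 + -29 = 15
  P[5] = 35 + -29 = 6
  P[6] = 37 + -29 = 8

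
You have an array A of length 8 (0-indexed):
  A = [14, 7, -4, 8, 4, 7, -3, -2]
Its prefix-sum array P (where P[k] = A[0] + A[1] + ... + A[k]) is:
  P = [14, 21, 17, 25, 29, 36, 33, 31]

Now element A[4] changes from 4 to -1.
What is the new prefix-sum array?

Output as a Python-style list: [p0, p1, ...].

Answer: [14, 21, 17, 25, 24, 31, 28, 26]

Derivation:
Change: A[4] 4 -> -1, delta = -5
P[k] for k < 4: unchanged (A[4] not included)
P[k] for k >= 4: shift by delta = -5
  P[0] = 14 + 0 = 14
  P[1] = 21 + 0 = 21
  P[2] = 17 + 0 = 17
  P[3] = 25 + 0 = 25
  P[4] = 29 + -5 = 24
  P[5] = 36 + -5 = 31
  P[6] = 33 + -5 = 28
  P[7] = 31 + -5 = 26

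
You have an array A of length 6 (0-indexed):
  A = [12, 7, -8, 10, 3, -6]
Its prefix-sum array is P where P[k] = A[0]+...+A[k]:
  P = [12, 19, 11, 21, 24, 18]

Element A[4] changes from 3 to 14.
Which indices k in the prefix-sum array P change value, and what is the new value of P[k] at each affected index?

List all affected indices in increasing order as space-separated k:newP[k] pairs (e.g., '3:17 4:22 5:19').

P[k] = A[0] + ... + A[k]
P[k] includes A[4] iff k >= 4
Affected indices: 4, 5, ..., 5; delta = 11
  P[4]: 24 + 11 = 35
  P[5]: 18 + 11 = 29

Answer: 4:35 5:29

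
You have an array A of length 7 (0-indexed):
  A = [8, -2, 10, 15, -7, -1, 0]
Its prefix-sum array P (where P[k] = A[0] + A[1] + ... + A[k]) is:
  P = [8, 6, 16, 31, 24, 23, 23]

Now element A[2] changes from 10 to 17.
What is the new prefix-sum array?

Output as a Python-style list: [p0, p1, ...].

Answer: [8, 6, 23, 38, 31, 30, 30]

Derivation:
Change: A[2] 10 -> 17, delta = 7
P[k] for k < 2: unchanged (A[2] not included)
P[k] for k >= 2: shift by delta = 7
  P[0] = 8 + 0 = 8
  P[1] = 6 + 0 = 6
  P[2] = 16 + 7 = 23
  P[3] = 31 + 7 = 38
  P[4] = 24 + 7 = 31
  P[5] = 23 + 7 = 30
  P[6] = 23 + 7 = 30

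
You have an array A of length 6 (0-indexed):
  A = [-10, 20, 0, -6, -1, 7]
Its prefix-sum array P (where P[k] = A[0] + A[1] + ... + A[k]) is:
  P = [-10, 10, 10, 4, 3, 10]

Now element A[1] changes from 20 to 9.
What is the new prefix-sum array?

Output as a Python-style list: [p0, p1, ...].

Answer: [-10, -1, -1, -7, -8, -1]

Derivation:
Change: A[1] 20 -> 9, delta = -11
P[k] for k < 1: unchanged (A[1] not included)
P[k] for k >= 1: shift by delta = -11
  P[0] = -10 + 0 = -10
  P[1] = 10 + -11 = -1
  P[2] = 10 + -11 = -1
  P[3] = 4 + -11 = -7
  P[4] = 3 + -11 = -8
  P[5] = 10 + -11 = -1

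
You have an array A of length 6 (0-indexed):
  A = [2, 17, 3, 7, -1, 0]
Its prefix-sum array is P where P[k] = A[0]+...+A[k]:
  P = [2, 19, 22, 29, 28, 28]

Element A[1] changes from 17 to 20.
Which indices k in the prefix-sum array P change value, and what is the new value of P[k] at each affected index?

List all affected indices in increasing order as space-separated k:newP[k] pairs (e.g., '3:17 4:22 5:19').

P[k] = A[0] + ... + A[k]
P[k] includes A[1] iff k >= 1
Affected indices: 1, 2, ..., 5; delta = 3
  P[1]: 19 + 3 = 22
  P[2]: 22 + 3 = 25
  P[3]: 29 + 3 = 32
  P[4]: 28 + 3 = 31
  P[5]: 28 + 3 = 31

Answer: 1:22 2:25 3:32 4:31 5:31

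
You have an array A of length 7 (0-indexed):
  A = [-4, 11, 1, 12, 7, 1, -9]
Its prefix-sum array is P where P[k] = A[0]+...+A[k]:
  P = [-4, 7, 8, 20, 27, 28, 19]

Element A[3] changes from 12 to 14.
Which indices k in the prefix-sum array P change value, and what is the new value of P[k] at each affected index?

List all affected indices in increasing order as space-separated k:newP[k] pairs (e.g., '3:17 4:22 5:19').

P[k] = A[0] + ... + A[k]
P[k] includes A[3] iff k >= 3
Affected indices: 3, 4, ..., 6; delta = 2
  P[3]: 20 + 2 = 22
  P[4]: 27 + 2 = 29
  P[5]: 28 + 2 = 30
  P[6]: 19 + 2 = 21

Answer: 3:22 4:29 5:30 6:21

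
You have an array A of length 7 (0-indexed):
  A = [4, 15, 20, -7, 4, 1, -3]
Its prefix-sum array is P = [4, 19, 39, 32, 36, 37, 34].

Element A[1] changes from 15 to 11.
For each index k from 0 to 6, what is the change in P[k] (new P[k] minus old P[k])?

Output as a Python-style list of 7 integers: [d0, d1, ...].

Element change: A[1] 15 -> 11, delta = -4
For k < 1: P[k] unchanged, delta_P[k] = 0
For k >= 1: P[k] shifts by exactly -4
Delta array: [0, -4, -4, -4, -4, -4, -4]

Answer: [0, -4, -4, -4, -4, -4, -4]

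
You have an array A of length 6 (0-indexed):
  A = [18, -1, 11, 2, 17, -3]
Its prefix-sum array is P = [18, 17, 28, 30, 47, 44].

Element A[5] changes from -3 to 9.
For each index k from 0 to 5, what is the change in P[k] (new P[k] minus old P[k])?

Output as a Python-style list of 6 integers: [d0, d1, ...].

Element change: A[5] -3 -> 9, delta = 12
For k < 5: P[k] unchanged, delta_P[k] = 0
For k >= 5: P[k] shifts by exactly 12
Delta array: [0, 0, 0, 0, 0, 12]

Answer: [0, 0, 0, 0, 0, 12]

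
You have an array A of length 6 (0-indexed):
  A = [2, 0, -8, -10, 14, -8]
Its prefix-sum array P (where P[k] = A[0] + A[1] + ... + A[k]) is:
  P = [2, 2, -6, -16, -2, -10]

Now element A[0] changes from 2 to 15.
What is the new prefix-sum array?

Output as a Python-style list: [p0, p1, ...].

Change: A[0] 2 -> 15, delta = 13
P[k] for k < 0: unchanged (A[0] not included)
P[k] for k >= 0: shift by delta = 13
  P[0] = 2 + 13 = 15
  P[1] = 2 + 13 = 15
  P[2] = -6 + 13 = 7
  P[3] = -16 + 13 = -3
  P[4] = -2 + 13 = 11
  P[5] = -10 + 13 = 3

Answer: [15, 15, 7, -3, 11, 3]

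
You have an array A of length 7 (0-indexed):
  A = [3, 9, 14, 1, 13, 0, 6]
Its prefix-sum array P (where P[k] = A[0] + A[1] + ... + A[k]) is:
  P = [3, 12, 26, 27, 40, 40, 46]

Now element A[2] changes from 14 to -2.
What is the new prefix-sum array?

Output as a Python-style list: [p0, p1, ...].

Answer: [3, 12, 10, 11, 24, 24, 30]

Derivation:
Change: A[2] 14 -> -2, delta = -16
P[k] for k < 2: unchanged (A[2] not included)
P[k] for k >= 2: shift by delta = -16
  P[0] = 3 + 0 = 3
  P[1] = 12 + 0 = 12
  P[2] = 26 + -16 = 10
  P[3] = 27 + -16 = 11
  P[4] = 40 + -16 = 24
  P[5] = 40 + -16 = 24
  P[6] = 46 + -16 = 30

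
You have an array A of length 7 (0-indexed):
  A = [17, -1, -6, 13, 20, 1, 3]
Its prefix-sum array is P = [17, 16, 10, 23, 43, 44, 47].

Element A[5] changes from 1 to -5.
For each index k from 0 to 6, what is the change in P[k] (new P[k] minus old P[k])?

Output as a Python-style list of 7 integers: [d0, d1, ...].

Element change: A[5] 1 -> -5, delta = -6
For k < 5: P[k] unchanged, delta_P[k] = 0
For k >= 5: P[k] shifts by exactly -6
Delta array: [0, 0, 0, 0, 0, -6, -6]

Answer: [0, 0, 0, 0, 0, -6, -6]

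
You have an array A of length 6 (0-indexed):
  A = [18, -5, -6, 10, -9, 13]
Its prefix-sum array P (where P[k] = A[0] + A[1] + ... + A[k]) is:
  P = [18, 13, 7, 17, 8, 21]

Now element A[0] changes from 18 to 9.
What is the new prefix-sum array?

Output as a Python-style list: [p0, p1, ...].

Answer: [9, 4, -2, 8, -1, 12]

Derivation:
Change: A[0] 18 -> 9, delta = -9
P[k] for k < 0: unchanged (A[0] not included)
P[k] for k >= 0: shift by delta = -9
  P[0] = 18 + -9 = 9
  P[1] = 13 + -9 = 4
  P[2] = 7 + -9 = -2
  P[3] = 17 + -9 = 8
  P[4] = 8 + -9 = -1
  P[5] = 21 + -9 = 12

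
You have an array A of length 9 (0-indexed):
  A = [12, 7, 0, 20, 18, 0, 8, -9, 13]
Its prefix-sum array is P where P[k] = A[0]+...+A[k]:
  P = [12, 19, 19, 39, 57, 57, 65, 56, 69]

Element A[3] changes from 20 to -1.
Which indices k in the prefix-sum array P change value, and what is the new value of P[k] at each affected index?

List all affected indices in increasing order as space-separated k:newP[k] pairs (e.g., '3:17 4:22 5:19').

P[k] = A[0] + ... + A[k]
P[k] includes A[3] iff k >= 3
Affected indices: 3, 4, ..., 8; delta = -21
  P[3]: 39 + -21 = 18
  P[4]: 57 + -21 = 36
  P[5]: 57 + -21 = 36
  P[6]: 65 + -21 = 44
  P[7]: 56 + -21 = 35
  P[8]: 69 + -21 = 48

Answer: 3:18 4:36 5:36 6:44 7:35 8:48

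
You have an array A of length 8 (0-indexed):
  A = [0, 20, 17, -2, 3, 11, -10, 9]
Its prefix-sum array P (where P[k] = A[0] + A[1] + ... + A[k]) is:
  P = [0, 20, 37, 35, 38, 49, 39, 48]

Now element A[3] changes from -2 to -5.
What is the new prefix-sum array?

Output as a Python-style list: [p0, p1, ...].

Change: A[3] -2 -> -5, delta = -3
P[k] for k < 3: unchanged (A[3] not included)
P[k] for k >= 3: shift by delta = -3
  P[0] = 0 + 0 = 0
  P[1] = 20 + 0 = 20
  P[2] = 37 + 0 = 37
  P[3] = 35 + -3 = 32
  P[4] = 38 + -3 = 35
  P[5] = 49 + -3 = 46
  P[6] = 39 + -3 = 36
  P[7] = 48 + -3 = 45

Answer: [0, 20, 37, 32, 35, 46, 36, 45]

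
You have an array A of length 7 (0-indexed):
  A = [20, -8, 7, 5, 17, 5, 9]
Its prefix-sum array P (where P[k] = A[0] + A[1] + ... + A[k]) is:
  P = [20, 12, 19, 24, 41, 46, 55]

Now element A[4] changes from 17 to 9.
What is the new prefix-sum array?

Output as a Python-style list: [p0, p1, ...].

Change: A[4] 17 -> 9, delta = -8
P[k] for k < 4: unchanged (A[4] not included)
P[k] for k >= 4: shift by delta = -8
  P[0] = 20 + 0 = 20
  P[1] = 12 + 0 = 12
  P[2] = 19 + 0 = 19
  P[3] = 24 + 0 = 24
  P[4] = 41 + -8 = 33
  P[5] = 46 + -8 = 38
  P[6] = 55 + -8 = 47

Answer: [20, 12, 19, 24, 33, 38, 47]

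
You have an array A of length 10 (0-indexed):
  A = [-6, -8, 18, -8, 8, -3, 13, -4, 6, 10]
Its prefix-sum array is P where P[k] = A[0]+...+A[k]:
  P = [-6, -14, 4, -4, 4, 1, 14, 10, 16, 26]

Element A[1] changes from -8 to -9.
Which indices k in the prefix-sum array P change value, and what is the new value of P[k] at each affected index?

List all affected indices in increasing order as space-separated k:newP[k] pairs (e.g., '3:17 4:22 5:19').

Answer: 1:-15 2:3 3:-5 4:3 5:0 6:13 7:9 8:15 9:25

Derivation:
P[k] = A[0] + ... + A[k]
P[k] includes A[1] iff k >= 1
Affected indices: 1, 2, ..., 9; delta = -1
  P[1]: -14 + -1 = -15
  P[2]: 4 + -1 = 3
  P[3]: -4 + -1 = -5
  P[4]: 4 + -1 = 3
  P[5]: 1 + -1 = 0
  P[6]: 14 + -1 = 13
  P[7]: 10 + -1 = 9
  P[8]: 16 + -1 = 15
  P[9]: 26 + -1 = 25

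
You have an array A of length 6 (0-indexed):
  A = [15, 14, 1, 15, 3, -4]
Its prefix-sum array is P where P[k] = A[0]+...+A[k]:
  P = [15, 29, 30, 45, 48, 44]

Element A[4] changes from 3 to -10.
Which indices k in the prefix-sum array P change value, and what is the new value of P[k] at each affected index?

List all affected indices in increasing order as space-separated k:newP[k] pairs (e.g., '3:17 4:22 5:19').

Answer: 4:35 5:31

Derivation:
P[k] = A[0] + ... + A[k]
P[k] includes A[4] iff k >= 4
Affected indices: 4, 5, ..., 5; delta = -13
  P[4]: 48 + -13 = 35
  P[5]: 44 + -13 = 31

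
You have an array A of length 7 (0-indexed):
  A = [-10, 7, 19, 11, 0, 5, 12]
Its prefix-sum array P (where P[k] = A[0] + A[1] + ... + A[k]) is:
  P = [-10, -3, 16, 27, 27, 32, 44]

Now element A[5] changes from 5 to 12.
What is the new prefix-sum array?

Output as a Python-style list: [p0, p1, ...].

Answer: [-10, -3, 16, 27, 27, 39, 51]

Derivation:
Change: A[5] 5 -> 12, delta = 7
P[k] for k < 5: unchanged (A[5] not included)
P[k] for k >= 5: shift by delta = 7
  P[0] = -10 + 0 = -10
  P[1] = -3 + 0 = -3
  P[2] = 16 + 0 = 16
  P[3] = 27 + 0 = 27
  P[4] = 27 + 0 = 27
  P[5] = 32 + 7 = 39
  P[6] = 44 + 7 = 51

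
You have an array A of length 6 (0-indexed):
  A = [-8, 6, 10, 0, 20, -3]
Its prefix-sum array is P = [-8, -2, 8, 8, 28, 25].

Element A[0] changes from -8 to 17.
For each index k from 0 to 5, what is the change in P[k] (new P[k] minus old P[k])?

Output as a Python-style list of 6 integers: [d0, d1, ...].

Answer: [25, 25, 25, 25, 25, 25]

Derivation:
Element change: A[0] -8 -> 17, delta = 25
For k < 0: P[k] unchanged, delta_P[k] = 0
For k >= 0: P[k] shifts by exactly 25
Delta array: [25, 25, 25, 25, 25, 25]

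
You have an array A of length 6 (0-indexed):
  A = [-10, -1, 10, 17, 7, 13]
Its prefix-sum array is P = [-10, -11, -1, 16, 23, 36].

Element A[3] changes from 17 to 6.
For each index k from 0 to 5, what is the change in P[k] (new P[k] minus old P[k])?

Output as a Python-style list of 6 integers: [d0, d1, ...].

Element change: A[3] 17 -> 6, delta = -11
For k < 3: P[k] unchanged, delta_P[k] = 0
For k >= 3: P[k] shifts by exactly -11
Delta array: [0, 0, 0, -11, -11, -11]

Answer: [0, 0, 0, -11, -11, -11]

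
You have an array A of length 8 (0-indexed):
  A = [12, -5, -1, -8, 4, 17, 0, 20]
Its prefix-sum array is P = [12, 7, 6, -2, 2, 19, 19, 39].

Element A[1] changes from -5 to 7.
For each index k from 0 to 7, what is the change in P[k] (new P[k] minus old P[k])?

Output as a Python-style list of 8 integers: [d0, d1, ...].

Answer: [0, 12, 12, 12, 12, 12, 12, 12]

Derivation:
Element change: A[1] -5 -> 7, delta = 12
For k < 1: P[k] unchanged, delta_P[k] = 0
For k >= 1: P[k] shifts by exactly 12
Delta array: [0, 12, 12, 12, 12, 12, 12, 12]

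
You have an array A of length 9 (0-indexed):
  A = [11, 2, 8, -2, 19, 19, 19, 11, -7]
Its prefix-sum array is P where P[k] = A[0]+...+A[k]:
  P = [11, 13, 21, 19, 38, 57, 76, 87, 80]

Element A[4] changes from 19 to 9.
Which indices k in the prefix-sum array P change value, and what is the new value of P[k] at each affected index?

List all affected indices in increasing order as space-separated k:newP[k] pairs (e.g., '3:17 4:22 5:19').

P[k] = A[0] + ... + A[k]
P[k] includes A[4] iff k >= 4
Affected indices: 4, 5, ..., 8; delta = -10
  P[4]: 38 + -10 = 28
  P[5]: 57 + -10 = 47
  P[6]: 76 + -10 = 66
  P[7]: 87 + -10 = 77
  P[8]: 80 + -10 = 70

Answer: 4:28 5:47 6:66 7:77 8:70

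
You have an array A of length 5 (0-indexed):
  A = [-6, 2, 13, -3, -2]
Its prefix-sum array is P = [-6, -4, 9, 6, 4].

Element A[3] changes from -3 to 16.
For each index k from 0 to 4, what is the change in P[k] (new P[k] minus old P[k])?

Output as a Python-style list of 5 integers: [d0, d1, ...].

Element change: A[3] -3 -> 16, delta = 19
For k < 3: P[k] unchanged, delta_P[k] = 0
For k >= 3: P[k] shifts by exactly 19
Delta array: [0, 0, 0, 19, 19]

Answer: [0, 0, 0, 19, 19]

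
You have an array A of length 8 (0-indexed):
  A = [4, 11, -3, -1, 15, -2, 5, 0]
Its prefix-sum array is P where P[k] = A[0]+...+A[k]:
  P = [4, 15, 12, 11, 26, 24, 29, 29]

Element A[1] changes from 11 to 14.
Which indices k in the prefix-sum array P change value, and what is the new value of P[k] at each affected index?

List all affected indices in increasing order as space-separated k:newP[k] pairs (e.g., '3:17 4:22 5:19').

P[k] = A[0] + ... + A[k]
P[k] includes A[1] iff k >= 1
Affected indices: 1, 2, ..., 7; delta = 3
  P[1]: 15 + 3 = 18
  P[2]: 12 + 3 = 15
  P[3]: 11 + 3 = 14
  P[4]: 26 + 3 = 29
  P[5]: 24 + 3 = 27
  P[6]: 29 + 3 = 32
  P[7]: 29 + 3 = 32

Answer: 1:18 2:15 3:14 4:29 5:27 6:32 7:32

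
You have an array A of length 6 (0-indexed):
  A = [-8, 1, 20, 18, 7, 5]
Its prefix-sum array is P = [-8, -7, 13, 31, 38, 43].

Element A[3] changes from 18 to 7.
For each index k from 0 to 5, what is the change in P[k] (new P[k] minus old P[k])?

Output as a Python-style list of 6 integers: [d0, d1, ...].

Element change: A[3] 18 -> 7, delta = -11
For k < 3: P[k] unchanged, delta_P[k] = 0
For k >= 3: P[k] shifts by exactly -11
Delta array: [0, 0, 0, -11, -11, -11]

Answer: [0, 0, 0, -11, -11, -11]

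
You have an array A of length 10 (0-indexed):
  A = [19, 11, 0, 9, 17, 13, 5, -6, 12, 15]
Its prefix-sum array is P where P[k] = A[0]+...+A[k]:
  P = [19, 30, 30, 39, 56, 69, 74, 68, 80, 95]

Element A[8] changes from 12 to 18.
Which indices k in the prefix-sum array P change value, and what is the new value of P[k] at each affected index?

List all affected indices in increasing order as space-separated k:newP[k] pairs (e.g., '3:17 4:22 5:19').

P[k] = A[0] + ... + A[k]
P[k] includes A[8] iff k >= 8
Affected indices: 8, 9, ..., 9; delta = 6
  P[8]: 80 + 6 = 86
  P[9]: 95 + 6 = 101

Answer: 8:86 9:101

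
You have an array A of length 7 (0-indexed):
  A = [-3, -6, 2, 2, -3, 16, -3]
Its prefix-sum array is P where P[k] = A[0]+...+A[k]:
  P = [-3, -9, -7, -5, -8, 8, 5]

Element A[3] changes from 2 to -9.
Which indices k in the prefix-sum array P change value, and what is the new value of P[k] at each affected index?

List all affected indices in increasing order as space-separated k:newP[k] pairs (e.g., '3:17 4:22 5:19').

P[k] = A[0] + ... + A[k]
P[k] includes A[3] iff k >= 3
Affected indices: 3, 4, ..., 6; delta = -11
  P[3]: -5 + -11 = -16
  P[4]: -8 + -11 = -19
  P[5]: 8 + -11 = -3
  P[6]: 5 + -11 = -6

Answer: 3:-16 4:-19 5:-3 6:-6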